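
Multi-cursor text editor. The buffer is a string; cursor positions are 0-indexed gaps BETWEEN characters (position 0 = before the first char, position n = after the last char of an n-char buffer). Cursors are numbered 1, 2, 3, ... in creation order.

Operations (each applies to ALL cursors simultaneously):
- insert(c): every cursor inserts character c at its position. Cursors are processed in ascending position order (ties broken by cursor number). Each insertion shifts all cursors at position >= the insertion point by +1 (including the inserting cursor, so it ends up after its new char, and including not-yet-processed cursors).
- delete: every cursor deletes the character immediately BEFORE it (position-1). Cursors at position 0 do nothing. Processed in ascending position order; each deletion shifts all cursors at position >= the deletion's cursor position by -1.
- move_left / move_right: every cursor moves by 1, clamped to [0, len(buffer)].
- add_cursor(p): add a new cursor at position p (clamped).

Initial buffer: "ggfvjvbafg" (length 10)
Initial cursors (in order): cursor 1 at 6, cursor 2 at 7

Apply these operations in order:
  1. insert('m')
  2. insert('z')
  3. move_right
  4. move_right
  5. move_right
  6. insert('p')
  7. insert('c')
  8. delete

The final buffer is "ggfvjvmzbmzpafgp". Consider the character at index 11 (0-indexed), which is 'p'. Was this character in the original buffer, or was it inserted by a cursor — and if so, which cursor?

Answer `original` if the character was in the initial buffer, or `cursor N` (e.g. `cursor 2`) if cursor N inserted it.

After op 1 (insert('m')): buffer="ggfvjvmbmafg" (len 12), cursors c1@7 c2@9, authorship ......1.2...
After op 2 (insert('z')): buffer="ggfvjvmzbmzafg" (len 14), cursors c1@8 c2@11, authorship ......11.22...
After op 3 (move_right): buffer="ggfvjvmzbmzafg" (len 14), cursors c1@9 c2@12, authorship ......11.22...
After op 4 (move_right): buffer="ggfvjvmzbmzafg" (len 14), cursors c1@10 c2@13, authorship ......11.22...
After op 5 (move_right): buffer="ggfvjvmzbmzafg" (len 14), cursors c1@11 c2@14, authorship ......11.22...
After op 6 (insert('p')): buffer="ggfvjvmzbmzpafgp" (len 16), cursors c1@12 c2@16, authorship ......11.221...2
After op 7 (insert('c')): buffer="ggfvjvmzbmzpcafgpc" (len 18), cursors c1@13 c2@18, authorship ......11.2211...22
After op 8 (delete): buffer="ggfvjvmzbmzpafgp" (len 16), cursors c1@12 c2@16, authorship ......11.221...2
Authorship (.=original, N=cursor N): . . . . . . 1 1 . 2 2 1 . . . 2
Index 11: author = 1

Answer: cursor 1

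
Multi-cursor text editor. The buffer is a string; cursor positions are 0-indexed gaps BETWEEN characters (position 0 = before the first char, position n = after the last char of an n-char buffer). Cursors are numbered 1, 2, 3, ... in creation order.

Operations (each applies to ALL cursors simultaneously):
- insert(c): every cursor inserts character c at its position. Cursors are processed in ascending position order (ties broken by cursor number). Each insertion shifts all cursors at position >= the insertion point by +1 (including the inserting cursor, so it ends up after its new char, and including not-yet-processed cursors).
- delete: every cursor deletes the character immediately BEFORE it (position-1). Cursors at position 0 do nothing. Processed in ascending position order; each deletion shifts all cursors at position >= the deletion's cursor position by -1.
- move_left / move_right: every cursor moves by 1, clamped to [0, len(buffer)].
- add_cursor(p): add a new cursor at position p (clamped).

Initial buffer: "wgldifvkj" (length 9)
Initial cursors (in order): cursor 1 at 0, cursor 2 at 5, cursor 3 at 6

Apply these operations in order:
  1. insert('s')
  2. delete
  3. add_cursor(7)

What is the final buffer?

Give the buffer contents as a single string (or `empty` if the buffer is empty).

Answer: wgldifvkj

Derivation:
After op 1 (insert('s')): buffer="swgldisfsvkj" (len 12), cursors c1@1 c2@7 c3@9, authorship 1.....2.3...
After op 2 (delete): buffer="wgldifvkj" (len 9), cursors c1@0 c2@5 c3@6, authorship .........
After op 3 (add_cursor(7)): buffer="wgldifvkj" (len 9), cursors c1@0 c2@5 c3@6 c4@7, authorship .........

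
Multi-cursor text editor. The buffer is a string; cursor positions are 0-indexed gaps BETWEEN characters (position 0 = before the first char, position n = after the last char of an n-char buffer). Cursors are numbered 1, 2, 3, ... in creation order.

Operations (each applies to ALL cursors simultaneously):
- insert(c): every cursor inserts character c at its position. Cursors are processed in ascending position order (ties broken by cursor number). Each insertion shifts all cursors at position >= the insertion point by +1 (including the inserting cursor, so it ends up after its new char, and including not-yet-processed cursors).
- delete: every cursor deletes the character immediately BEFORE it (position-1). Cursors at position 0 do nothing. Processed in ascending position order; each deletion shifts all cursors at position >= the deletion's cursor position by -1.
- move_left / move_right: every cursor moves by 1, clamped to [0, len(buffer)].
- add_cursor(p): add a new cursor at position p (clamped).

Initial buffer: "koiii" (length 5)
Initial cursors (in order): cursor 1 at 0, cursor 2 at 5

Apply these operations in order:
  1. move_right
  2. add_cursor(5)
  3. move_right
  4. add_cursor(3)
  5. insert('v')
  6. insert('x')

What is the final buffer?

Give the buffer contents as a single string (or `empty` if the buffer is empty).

After op 1 (move_right): buffer="koiii" (len 5), cursors c1@1 c2@5, authorship .....
After op 2 (add_cursor(5)): buffer="koiii" (len 5), cursors c1@1 c2@5 c3@5, authorship .....
After op 3 (move_right): buffer="koiii" (len 5), cursors c1@2 c2@5 c3@5, authorship .....
After op 4 (add_cursor(3)): buffer="koiii" (len 5), cursors c1@2 c4@3 c2@5 c3@5, authorship .....
After op 5 (insert('v')): buffer="koviviivv" (len 9), cursors c1@3 c4@5 c2@9 c3@9, authorship ..1.4..23
After op 6 (insert('x')): buffer="kovxivxiivvxx" (len 13), cursors c1@4 c4@7 c2@13 c3@13, authorship ..11.44..2323

Answer: kovxivxiivvxx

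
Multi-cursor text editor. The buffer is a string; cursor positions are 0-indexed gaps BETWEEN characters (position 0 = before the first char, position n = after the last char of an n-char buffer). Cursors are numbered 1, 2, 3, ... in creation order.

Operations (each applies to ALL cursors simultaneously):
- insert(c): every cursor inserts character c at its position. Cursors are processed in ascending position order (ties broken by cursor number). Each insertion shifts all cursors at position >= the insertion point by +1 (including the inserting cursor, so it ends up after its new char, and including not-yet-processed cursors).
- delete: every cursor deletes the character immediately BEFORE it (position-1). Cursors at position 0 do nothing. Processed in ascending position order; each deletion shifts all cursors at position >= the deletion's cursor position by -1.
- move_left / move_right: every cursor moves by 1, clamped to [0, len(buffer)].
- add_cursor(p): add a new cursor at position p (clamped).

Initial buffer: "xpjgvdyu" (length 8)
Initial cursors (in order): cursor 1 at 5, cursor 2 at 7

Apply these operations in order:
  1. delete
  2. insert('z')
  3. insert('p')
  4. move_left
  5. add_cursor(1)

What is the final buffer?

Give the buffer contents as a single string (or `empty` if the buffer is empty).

After op 1 (delete): buffer="xpjgdu" (len 6), cursors c1@4 c2@5, authorship ......
After op 2 (insert('z')): buffer="xpjgzdzu" (len 8), cursors c1@5 c2@7, authorship ....1.2.
After op 3 (insert('p')): buffer="xpjgzpdzpu" (len 10), cursors c1@6 c2@9, authorship ....11.22.
After op 4 (move_left): buffer="xpjgzpdzpu" (len 10), cursors c1@5 c2@8, authorship ....11.22.
After op 5 (add_cursor(1)): buffer="xpjgzpdzpu" (len 10), cursors c3@1 c1@5 c2@8, authorship ....11.22.

Answer: xpjgzpdzpu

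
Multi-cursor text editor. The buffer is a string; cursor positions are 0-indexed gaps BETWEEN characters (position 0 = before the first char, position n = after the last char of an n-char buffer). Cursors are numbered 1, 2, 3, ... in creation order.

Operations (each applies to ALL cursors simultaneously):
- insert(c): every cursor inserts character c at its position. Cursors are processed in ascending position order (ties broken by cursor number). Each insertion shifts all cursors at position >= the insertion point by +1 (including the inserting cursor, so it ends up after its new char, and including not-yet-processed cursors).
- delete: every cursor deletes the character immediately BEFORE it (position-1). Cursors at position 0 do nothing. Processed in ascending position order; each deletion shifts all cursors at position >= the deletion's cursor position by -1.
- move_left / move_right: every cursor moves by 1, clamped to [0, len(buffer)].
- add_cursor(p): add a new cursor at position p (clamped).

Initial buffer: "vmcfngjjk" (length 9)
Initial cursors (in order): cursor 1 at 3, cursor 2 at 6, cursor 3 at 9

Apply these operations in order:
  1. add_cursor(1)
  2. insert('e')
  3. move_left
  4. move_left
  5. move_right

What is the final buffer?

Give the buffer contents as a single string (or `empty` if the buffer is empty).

Answer: vemcefngejjke

Derivation:
After op 1 (add_cursor(1)): buffer="vmcfngjjk" (len 9), cursors c4@1 c1@3 c2@6 c3@9, authorship .........
After op 2 (insert('e')): buffer="vemcefngejjke" (len 13), cursors c4@2 c1@5 c2@9 c3@13, authorship .4..1...2...3
After op 3 (move_left): buffer="vemcefngejjke" (len 13), cursors c4@1 c1@4 c2@8 c3@12, authorship .4..1...2...3
After op 4 (move_left): buffer="vemcefngejjke" (len 13), cursors c4@0 c1@3 c2@7 c3@11, authorship .4..1...2...3
After op 5 (move_right): buffer="vemcefngejjke" (len 13), cursors c4@1 c1@4 c2@8 c3@12, authorship .4..1...2...3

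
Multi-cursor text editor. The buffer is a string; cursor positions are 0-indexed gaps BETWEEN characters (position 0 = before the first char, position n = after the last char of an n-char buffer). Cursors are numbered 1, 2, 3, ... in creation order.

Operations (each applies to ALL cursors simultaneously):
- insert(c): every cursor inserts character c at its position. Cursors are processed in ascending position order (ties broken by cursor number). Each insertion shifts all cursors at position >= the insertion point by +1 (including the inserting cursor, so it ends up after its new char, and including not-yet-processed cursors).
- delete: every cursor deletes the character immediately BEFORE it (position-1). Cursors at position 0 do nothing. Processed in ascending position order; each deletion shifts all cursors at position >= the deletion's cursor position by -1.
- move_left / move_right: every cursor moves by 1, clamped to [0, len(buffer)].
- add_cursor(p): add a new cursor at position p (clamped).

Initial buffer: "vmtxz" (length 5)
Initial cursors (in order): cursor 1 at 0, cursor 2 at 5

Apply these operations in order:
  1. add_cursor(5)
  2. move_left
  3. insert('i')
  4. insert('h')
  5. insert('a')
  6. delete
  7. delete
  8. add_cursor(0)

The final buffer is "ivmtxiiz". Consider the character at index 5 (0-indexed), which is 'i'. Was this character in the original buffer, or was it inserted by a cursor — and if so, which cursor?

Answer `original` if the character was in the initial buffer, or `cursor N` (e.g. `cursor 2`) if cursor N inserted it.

After op 1 (add_cursor(5)): buffer="vmtxz" (len 5), cursors c1@0 c2@5 c3@5, authorship .....
After op 2 (move_left): buffer="vmtxz" (len 5), cursors c1@0 c2@4 c3@4, authorship .....
After op 3 (insert('i')): buffer="ivmtxiiz" (len 8), cursors c1@1 c2@7 c3@7, authorship 1....23.
After op 4 (insert('h')): buffer="ihvmtxiihhz" (len 11), cursors c1@2 c2@10 c3@10, authorship 11....2323.
After op 5 (insert('a')): buffer="ihavmtxiihhaaz" (len 14), cursors c1@3 c2@13 c3@13, authorship 111....232323.
After op 6 (delete): buffer="ihvmtxiihhz" (len 11), cursors c1@2 c2@10 c3@10, authorship 11....2323.
After op 7 (delete): buffer="ivmtxiiz" (len 8), cursors c1@1 c2@7 c3@7, authorship 1....23.
After op 8 (add_cursor(0)): buffer="ivmtxiiz" (len 8), cursors c4@0 c1@1 c2@7 c3@7, authorship 1....23.
Authorship (.=original, N=cursor N): 1 . . . . 2 3 .
Index 5: author = 2

Answer: cursor 2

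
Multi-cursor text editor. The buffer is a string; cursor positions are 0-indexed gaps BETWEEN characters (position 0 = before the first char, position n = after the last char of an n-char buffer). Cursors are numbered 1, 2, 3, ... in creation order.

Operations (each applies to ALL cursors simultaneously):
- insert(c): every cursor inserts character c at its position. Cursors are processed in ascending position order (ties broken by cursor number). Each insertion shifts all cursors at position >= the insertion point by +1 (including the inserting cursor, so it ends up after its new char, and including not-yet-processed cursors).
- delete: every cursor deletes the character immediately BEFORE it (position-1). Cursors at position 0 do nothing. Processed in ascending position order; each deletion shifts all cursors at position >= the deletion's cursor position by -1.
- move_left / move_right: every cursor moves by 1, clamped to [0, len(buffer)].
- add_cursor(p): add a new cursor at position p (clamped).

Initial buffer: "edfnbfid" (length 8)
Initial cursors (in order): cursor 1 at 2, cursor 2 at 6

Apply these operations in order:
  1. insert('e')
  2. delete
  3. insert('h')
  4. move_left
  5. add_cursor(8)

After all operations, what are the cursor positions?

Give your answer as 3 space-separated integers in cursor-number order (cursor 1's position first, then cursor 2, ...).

After op 1 (insert('e')): buffer="edefnbfeid" (len 10), cursors c1@3 c2@8, authorship ..1....2..
After op 2 (delete): buffer="edfnbfid" (len 8), cursors c1@2 c2@6, authorship ........
After op 3 (insert('h')): buffer="edhfnbfhid" (len 10), cursors c1@3 c2@8, authorship ..1....2..
After op 4 (move_left): buffer="edhfnbfhid" (len 10), cursors c1@2 c2@7, authorship ..1....2..
After op 5 (add_cursor(8)): buffer="edhfnbfhid" (len 10), cursors c1@2 c2@7 c3@8, authorship ..1....2..

Answer: 2 7 8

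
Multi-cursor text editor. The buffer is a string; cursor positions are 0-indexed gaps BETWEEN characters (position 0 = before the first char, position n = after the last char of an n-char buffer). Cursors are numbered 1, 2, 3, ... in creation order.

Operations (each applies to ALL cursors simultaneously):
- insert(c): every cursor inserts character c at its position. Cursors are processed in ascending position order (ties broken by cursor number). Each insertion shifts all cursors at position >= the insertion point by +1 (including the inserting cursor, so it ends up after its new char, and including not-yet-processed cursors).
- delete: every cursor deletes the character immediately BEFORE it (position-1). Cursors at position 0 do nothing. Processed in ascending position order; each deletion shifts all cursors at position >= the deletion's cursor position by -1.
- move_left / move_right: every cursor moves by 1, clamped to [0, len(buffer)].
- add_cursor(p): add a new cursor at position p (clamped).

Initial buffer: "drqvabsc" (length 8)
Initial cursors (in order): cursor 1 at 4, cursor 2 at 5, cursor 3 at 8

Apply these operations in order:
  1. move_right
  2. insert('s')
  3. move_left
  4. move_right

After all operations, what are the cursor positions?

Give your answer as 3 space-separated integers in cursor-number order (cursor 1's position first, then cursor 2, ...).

After op 1 (move_right): buffer="drqvabsc" (len 8), cursors c1@5 c2@6 c3@8, authorship ........
After op 2 (insert('s')): buffer="drqvasbsscs" (len 11), cursors c1@6 c2@8 c3@11, authorship .....1.2..3
After op 3 (move_left): buffer="drqvasbsscs" (len 11), cursors c1@5 c2@7 c3@10, authorship .....1.2..3
After op 4 (move_right): buffer="drqvasbsscs" (len 11), cursors c1@6 c2@8 c3@11, authorship .....1.2..3

Answer: 6 8 11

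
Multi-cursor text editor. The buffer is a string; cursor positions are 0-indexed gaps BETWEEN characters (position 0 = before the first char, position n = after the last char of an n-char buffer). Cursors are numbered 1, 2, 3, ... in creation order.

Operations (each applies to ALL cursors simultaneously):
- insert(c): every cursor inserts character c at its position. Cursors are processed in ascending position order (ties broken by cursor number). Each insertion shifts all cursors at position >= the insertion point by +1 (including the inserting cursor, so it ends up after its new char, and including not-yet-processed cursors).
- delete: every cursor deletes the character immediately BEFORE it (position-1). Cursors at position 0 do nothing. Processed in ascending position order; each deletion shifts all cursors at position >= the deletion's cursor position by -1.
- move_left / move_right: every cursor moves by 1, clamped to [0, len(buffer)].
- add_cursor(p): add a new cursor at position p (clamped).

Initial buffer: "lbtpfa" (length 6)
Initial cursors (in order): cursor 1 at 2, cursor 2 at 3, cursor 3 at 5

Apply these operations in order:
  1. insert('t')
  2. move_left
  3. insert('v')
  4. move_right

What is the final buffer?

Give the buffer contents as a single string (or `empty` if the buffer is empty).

Answer: lbvttvtpfvta

Derivation:
After op 1 (insert('t')): buffer="lbtttpfta" (len 9), cursors c1@3 c2@5 c3@8, authorship ..1.2..3.
After op 2 (move_left): buffer="lbtttpfta" (len 9), cursors c1@2 c2@4 c3@7, authorship ..1.2..3.
After op 3 (insert('v')): buffer="lbvttvtpfvta" (len 12), cursors c1@3 c2@6 c3@10, authorship ..11.22..33.
After op 4 (move_right): buffer="lbvttvtpfvta" (len 12), cursors c1@4 c2@7 c3@11, authorship ..11.22..33.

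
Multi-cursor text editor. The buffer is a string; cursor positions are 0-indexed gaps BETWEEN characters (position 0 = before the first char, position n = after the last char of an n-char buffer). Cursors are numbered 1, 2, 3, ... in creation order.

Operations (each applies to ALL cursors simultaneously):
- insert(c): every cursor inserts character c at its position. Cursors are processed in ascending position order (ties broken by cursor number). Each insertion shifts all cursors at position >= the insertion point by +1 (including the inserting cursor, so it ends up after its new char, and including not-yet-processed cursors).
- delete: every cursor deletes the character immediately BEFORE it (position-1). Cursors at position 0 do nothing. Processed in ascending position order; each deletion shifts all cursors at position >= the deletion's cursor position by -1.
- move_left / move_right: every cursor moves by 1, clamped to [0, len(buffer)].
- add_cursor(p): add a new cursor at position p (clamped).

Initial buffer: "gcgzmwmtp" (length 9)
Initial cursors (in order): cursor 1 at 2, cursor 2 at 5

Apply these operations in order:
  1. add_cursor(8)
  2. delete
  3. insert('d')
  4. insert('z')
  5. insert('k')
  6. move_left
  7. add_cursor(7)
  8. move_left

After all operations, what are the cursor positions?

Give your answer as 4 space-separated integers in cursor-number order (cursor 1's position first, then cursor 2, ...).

After op 1 (add_cursor(8)): buffer="gcgzmwmtp" (len 9), cursors c1@2 c2@5 c3@8, authorship .........
After op 2 (delete): buffer="ggzwmp" (len 6), cursors c1@1 c2@3 c3@5, authorship ......
After op 3 (insert('d')): buffer="gdgzdwmdp" (len 9), cursors c1@2 c2@5 c3@8, authorship .1..2..3.
After op 4 (insert('z')): buffer="gdzgzdzwmdzp" (len 12), cursors c1@3 c2@7 c3@11, authorship .11..22..33.
After op 5 (insert('k')): buffer="gdzkgzdzkwmdzkp" (len 15), cursors c1@4 c2@9 c3@14, authorship .111..222..333.
After op 6 (move_left): buffer="gdzkgzdzkwmdzkp" (len 15), cursors c1@3 c2@8 c3@13, authorship .111..222..333.
After op 7 (add_cursor(7)): buffer="gdzkgzdzkwmdzkp" (len 15), cursors c1@3 c4@7 c2@8 c3@13, authorship .111..222..333.
After op 8 (move_left): buffer="gdzkgzdzkwmdzkp" (len 15), cursors c1@2 c4@6 c2@7 c3@12, authorship .111..222..333.

Answer: 2 7 12 6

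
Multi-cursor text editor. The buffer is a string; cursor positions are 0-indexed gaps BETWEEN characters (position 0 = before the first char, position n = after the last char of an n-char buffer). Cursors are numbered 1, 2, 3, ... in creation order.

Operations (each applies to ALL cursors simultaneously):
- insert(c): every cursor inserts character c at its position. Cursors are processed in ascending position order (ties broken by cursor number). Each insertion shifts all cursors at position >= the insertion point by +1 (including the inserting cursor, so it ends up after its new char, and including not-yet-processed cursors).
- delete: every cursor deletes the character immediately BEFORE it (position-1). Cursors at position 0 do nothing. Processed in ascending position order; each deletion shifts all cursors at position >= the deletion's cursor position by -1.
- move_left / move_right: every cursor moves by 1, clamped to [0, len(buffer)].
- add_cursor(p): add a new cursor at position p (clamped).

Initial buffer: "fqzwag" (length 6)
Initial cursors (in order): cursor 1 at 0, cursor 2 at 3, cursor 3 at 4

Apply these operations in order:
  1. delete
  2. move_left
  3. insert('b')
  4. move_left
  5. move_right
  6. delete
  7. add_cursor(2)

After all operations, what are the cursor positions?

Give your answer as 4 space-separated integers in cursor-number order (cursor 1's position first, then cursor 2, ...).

Answer: 0 1 1 2

Derivation:
After op 1 (delete): buffer="fqag" (len 4), cursors c1@0 c2@2 c3@2, authorship ....
After op 2 (move_left): buffer="fqag" (len 4), cursors c1@0 c2@1 c3@1, authorship ....
After op 3 (insert('b')): buffer="bfbbqag" (len 7), cursors c1@1 c2@4 c3@4, authorship 1.23...
After op 4 (move_left): buffer="bfbbqag" (len 7), cursors c1@0 c2@3 c3@3, authorship 1.23...
After op 5 (move_right): buffer="bfbbqag" (len 7), cursors c1@1 c2@4 c3@4, authorship 1.23...
After op 6 (delete): buffer="fqag" (len 4), cursors c1@0 c2@1 c3@1, authorship ....
After op 7 (add_cursor(2)): buffer="fqag" (len 4), cursors c1@0 c2@1 c3@1 c4@2, authorship ....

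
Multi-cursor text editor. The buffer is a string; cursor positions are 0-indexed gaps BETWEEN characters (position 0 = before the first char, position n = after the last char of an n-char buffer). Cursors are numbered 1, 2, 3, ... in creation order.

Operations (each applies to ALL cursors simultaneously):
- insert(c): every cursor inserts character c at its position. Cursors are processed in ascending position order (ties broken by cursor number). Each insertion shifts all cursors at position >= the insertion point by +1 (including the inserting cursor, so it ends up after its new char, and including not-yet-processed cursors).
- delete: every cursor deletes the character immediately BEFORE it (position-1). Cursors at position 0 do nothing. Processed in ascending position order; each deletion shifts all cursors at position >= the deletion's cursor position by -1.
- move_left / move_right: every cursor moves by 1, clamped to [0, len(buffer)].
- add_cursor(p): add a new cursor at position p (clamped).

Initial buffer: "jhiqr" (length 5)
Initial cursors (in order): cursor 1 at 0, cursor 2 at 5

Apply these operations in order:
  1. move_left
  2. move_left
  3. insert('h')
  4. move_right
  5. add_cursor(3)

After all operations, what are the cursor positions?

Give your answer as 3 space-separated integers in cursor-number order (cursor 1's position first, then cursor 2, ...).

After op 1 (move_left): buffer="jhiqr" (len 5), cursors c1@0 c2@4, authorship .....
After op 2 (move_left): buffer="jhiqr" (len 5), cursors c1@0 c2@3, authorship .....
After op 3 (insert('h')): buffer="hjhihqr" (len 7), cursors c1@1 c2@5, authorship 1...2..
After op 4 (move_right): buffer="hjhihqr" (len 7), cursors c1@2 c2@6, authorship 1...2..
After op 5 (add_cursor(3)): buffer="hjhihqr" (len 7), cursors c1@2 c3@3 c2@6, authorship 1...2..

Answer: 2 6 3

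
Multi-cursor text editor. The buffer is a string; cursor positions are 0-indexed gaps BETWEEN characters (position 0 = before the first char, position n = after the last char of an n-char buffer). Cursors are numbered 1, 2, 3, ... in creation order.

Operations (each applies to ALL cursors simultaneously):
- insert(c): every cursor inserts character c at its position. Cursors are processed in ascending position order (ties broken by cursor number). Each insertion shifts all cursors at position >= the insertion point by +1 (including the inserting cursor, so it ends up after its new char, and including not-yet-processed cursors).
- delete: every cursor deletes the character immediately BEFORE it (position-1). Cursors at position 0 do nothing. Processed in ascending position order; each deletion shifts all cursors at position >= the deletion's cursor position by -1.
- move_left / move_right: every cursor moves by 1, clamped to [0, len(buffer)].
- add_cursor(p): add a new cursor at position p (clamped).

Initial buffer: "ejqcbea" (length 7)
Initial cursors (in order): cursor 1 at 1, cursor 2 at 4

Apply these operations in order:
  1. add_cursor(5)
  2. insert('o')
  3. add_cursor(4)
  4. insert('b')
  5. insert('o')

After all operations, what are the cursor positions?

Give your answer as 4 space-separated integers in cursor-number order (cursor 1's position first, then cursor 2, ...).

After op 1 (add_cursor(5)): buffer="ejqcbea" (len 7), cursors c1@1 c2@4 c3@5, authorship .......
After op 2 (insert('o')): buffer="eojqcoboea" (len 10), cursors c1@2 c2@6 c3@8, authorship .1...2.3..
After op 3 (add_cursor(4)): buffer="eojqcoboea" (len 10), cursors c1@2 c4@4 c2@6 c3@8, authorship .1...2.3..
After op 4 (insert('b')): buffer="eobjqbcobbobea" (len 14), cursors c1@3 c4@6 c2@9 c3@12, authorship .11..4.22.33..
After op 5 (insert('o')): buffer="eobojqbocoboboboea" (len 18), cursors c1@4 c4@8 c2@12 c3@16, authorship .111..44.222.333..

Answer: 4 12 16 8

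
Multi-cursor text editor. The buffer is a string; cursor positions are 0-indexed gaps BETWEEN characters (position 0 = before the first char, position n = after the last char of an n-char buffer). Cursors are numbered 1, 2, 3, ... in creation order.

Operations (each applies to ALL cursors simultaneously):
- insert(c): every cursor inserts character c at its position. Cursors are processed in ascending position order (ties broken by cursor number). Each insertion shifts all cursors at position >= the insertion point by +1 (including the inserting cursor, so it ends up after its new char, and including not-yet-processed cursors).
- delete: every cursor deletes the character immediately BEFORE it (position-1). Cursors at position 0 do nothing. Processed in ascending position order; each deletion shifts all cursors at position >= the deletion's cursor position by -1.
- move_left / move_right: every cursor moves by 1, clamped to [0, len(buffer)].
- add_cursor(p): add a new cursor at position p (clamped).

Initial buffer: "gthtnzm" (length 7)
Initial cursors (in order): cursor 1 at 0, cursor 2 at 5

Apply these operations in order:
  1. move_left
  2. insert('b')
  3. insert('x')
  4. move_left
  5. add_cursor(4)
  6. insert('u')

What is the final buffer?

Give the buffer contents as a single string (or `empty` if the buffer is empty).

After op 1 (move_left): buffer="gthtnzm" (len 7), cursors c1@0 c2@4, authorship .......
After op 2 (insert('b')): buffer="bgthtbnzm" (len 9), cursors c1@1 c2@6, authorship 1....2...
After op 3 (insert('x')): buffer="bxgthtbxnzm" (len 11), cursors c1@2 c2@8, authorship 11....22...
After op 4 (move_left): buffer="bxgthtbxnzm" (len 11), cursors c1@1 c2@7, authorship 11....22...
After op 5 (add_cursor(4)): buffer="bxgthtbxnzm" (len 11), cursors c1@1 c3@4 c2@7, authorship 11....22...
After op 6 (insert('u')): buffer="buxgtuhtbuxnzm" (len 14), cursors c1@2 c3@6 c2@10, authorship 111..3..222...

Answer: buxgtuhtbuxnzm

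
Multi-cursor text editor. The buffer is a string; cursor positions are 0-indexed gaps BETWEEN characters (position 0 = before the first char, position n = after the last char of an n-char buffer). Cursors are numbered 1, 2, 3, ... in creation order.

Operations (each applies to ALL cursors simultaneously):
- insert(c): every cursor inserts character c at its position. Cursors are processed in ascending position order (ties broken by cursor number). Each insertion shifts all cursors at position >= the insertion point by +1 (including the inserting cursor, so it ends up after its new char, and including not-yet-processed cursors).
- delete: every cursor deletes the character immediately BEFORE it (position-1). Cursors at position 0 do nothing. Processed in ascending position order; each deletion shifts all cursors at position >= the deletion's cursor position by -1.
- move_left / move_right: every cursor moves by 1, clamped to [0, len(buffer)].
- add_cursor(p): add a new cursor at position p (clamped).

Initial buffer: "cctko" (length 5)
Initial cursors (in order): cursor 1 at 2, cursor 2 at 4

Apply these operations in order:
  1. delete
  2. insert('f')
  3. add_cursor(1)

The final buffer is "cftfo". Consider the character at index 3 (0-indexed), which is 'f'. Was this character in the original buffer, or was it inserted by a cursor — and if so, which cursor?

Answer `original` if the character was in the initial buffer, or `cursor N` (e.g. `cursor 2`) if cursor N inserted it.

Answer: cursor 2

Derivation:
After op 1 (delete): buffer="cto" (len 3), cursors c1@1 c2@2, authorship ...
After op 2 (insert('f')): buffer="cftfo" (len 5), cursors c1@2 c2@4, authorship .1.2.
After op 3 (add_cursor(1)): buffer="cftfo" (len 5), cursors c3@1 c1@2 c2@4, authorship .1.2.
Authorship (.=original, N=cursor N): . 1 . 2 .
Index 3: author = 2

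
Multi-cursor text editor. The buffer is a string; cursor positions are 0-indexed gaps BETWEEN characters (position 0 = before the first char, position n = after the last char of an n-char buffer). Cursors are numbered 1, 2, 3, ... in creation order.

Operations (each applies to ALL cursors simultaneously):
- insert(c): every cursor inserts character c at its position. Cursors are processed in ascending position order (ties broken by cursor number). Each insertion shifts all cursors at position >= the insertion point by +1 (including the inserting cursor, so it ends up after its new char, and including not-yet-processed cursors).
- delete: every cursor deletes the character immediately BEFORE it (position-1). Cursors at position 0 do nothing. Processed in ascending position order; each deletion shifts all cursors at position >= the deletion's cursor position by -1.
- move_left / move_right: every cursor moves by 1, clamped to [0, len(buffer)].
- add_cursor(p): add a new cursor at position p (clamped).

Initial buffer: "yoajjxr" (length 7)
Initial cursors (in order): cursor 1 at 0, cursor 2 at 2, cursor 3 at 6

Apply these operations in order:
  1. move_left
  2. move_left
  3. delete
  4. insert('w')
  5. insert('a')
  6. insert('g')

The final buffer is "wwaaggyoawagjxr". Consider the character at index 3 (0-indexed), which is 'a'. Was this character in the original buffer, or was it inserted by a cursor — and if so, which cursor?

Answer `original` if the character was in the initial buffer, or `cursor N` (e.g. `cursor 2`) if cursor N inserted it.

After op 1 (move_left): buffer="yoajjxr" (len 7), cursors c1@0 c2@1 c3@5, authorship .......
After op 2 (move_left): buffer="yoajjxr" (len 7), cursors c1@0 c2@0 c3@4, authorship .......
After op 3 (delete): buffer="yoajxr" (len 6), cursors c1@0 c2@0 c3@3, authorship ......
After op 4 (insert('w')): buffer="wwyoawjxr" (len 9), cursors c1@2 c2@2 c3@6, authorship 12...3...
After op 5 (insert('a')): buffer="wwaayoawajxr" (len 12), cursors c1@4 c2@4 c3@9, authorship 1212...33...
After op 6 (insert('g')): buffer="wwaaggyoawagjxr" (len 15), cursors c1@6 c2@6 c3@12, authorship 121212...333...
Authorship (.=original, N=cursor N): 1 2 1 2 1 2 . . . 3 3 3 . . .
Index 3: author = 2

Answer: cursor 2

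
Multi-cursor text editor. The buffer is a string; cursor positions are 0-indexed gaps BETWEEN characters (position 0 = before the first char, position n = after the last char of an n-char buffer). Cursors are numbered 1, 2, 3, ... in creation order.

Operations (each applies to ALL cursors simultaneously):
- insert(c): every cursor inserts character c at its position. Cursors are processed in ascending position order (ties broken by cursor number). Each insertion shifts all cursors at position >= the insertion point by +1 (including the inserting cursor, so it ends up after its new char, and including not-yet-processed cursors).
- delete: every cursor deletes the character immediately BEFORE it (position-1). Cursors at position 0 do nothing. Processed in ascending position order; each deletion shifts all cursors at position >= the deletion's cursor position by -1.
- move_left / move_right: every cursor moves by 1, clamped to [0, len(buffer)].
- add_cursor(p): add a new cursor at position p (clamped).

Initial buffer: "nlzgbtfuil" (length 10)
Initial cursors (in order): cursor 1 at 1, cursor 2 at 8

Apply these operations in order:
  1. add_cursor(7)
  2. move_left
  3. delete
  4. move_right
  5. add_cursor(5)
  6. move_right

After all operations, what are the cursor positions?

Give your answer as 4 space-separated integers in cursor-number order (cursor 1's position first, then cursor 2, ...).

After op 1 (add_cursor(7)): buffer="nlzgbtfuil" (len 10), cursors c1@1 c3@7 c2@8, authorship ..........
After op 2 (move_left): buffer="nlzgbtfuil" (len 10), cursors c1@0 c3@6 c2@7, authorship ..........
After op 3 (delete): buffer="nlzgbuil" (len 8), cursors c1@0 c2@5 c3@5, authorship ........
After op 4 (move_right): buffer="nlzgbuil" (len 8), cursors c1@1 c2@6 c3@6, authorship ........
After op 5 (add_cursor(5)): buffer="nlzgbuil" (len 8), cursors c1@1 c4@5 c2@6 c3@6, authorship ........
After op 6 (move_right): buffer="nlzgbuil" (len 8), cursors c1@2 c4@6 c2@7 c3@7, authorship ........

Answer: 2 7 7 6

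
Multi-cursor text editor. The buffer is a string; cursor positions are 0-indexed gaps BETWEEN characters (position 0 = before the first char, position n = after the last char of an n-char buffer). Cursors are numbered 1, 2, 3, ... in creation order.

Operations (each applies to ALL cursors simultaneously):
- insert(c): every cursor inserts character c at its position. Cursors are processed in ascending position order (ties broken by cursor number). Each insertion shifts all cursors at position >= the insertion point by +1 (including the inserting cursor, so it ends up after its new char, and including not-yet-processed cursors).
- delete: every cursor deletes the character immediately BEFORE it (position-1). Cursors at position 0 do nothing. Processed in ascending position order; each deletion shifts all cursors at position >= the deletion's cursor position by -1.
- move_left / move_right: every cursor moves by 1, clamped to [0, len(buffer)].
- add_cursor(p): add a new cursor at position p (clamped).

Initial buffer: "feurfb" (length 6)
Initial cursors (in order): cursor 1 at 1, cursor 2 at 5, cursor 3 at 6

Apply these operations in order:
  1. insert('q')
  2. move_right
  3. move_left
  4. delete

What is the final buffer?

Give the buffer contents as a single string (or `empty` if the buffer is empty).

After op 1 (insert('q')): buffer="fqeurfqbq" (len 9), cursors c1@2 c2@7 c3@9, authorship .1....2.3
After op 2 (move_right): buffer="fqeurfqbq" (len 9), cursors c1@3 c2@8 c3@9, authorship .1....2.3
After op 3 (move_left): buffer="fqeurfqbq" (len 9), cursors c1@2 c2@7 c3@8, authorship .1....2.3
After op 4 (delete): buffer="feurfq" (len 6), cursors c1@1 c2@5 c3@5, authorship .....3

Answer: feurfq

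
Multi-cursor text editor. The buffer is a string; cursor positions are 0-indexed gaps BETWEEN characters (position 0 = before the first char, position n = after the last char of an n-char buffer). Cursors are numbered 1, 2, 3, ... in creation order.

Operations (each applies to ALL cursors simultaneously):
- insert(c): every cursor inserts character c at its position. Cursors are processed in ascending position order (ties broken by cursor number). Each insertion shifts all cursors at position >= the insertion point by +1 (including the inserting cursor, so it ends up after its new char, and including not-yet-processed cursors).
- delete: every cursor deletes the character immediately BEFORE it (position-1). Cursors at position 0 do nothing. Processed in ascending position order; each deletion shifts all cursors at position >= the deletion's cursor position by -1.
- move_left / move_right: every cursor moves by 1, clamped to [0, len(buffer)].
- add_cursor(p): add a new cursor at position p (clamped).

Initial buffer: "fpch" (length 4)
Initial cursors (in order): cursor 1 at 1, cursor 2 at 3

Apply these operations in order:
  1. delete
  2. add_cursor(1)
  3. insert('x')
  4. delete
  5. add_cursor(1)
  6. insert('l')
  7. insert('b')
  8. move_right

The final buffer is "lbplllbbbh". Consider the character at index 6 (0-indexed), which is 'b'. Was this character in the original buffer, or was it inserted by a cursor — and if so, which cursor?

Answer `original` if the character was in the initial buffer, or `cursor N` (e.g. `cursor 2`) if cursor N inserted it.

After op 1 (delete): buffer="ph" (len 2), cursors c1@0 c2@1, authorship ..
After op 2 (add_cursor(1)): buffer="ph" (len 2), cursors c1@0 c2@1 c3@1, authorship ..
After op 3 (insert('x')): buffer="xpxxh" (len 5), cursors c1@1 c2@4 c3@4, authorship 1.23.
After op 4 (delete): buffer="ph" (len 2), cursors c1@0 c2@1 c3@1, authorship ..
After op 5 (add_cursor(1)): buffer="ph" (len 2), cursors c1@0 c2@1 c3@1 c4@1, authorship ..
After op 6 (insert('l')): buffer="lplllh" (len 6), cursors c1@1 c2@5 c3@5 c4@5, authorship 1.234.
After op 7 (insert('b')): buffer="lbplllbbbh" (len 10), cursors c1@2 c2@9 c3@9 c4@9, authorship 11.234234.
After op 8 (move_right): buffer="lbplllbbbh" (len 10), cursors c1@3 c2@10 c3@10 c4@10, authorship 11.234234.
Authorship (.=original, N=cursor N): 1 1 . 2 3 4 2 3 4 .
Index 6: author = 2

Answer: cursor 2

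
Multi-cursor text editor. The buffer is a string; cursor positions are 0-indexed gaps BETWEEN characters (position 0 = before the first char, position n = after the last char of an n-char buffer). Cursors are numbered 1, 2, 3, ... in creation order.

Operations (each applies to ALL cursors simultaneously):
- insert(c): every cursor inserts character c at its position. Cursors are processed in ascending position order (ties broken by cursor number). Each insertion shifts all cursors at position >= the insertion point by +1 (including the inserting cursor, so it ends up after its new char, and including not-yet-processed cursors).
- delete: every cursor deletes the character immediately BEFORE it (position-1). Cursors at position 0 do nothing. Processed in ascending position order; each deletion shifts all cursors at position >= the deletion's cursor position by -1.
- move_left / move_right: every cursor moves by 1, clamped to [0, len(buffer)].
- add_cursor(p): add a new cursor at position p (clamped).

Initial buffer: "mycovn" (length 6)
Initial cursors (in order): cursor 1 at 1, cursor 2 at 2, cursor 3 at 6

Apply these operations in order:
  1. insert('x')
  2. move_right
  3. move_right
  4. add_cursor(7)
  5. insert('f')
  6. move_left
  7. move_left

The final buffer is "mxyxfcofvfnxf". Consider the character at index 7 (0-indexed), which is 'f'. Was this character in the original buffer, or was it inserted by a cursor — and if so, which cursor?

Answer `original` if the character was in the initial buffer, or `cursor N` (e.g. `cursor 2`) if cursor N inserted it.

Answer: cursor 2

Derivation:
After op 1 (insert('x')): buffer="mxyxcovnx" (len 9), cursors c1@2 c2@4 c3@9, authorship .1.2....3
After op 2 (move_right): buffer="mxyxcovnx" (len 9), cursors c1@3 c2@5 c3@9, authorship .1.2....3
After op 3 (move_right): buffer="mxyxcovnx" (len 9), cursors c1@4 c2@6 c3@9, authorship .1.2....3
After op 4 (add_cursor(7)): buffer="mxyxcovnx" (len 9), cursors c1@4 c2@6 c4@7 c3@9, authorship .1.2....3
After op 5 (insert('f')): buffer="mxyxfcofvfnxf" (len 13), cursors c1@5 c2@8 c4@10 c3@13, authorship .1.21..2.4.33
After op 6 (move_left): buffer="mxyxfcofvfnxf" (len 13), cursors c1@4 c2@7 c4@9 c3@12, authorship .1.21..2.4.33
After op 7 (move_left): buffer="mxyxfcofvfnxf" (len 13), cursors c1@3 c2@6 c4@8 c3@11, authorship .1.21..2.4.33
Authorship (.=original, N=cursor N): . 1 . 2 1 . . 2 . 4 . 3 3
Index 7: author = 2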